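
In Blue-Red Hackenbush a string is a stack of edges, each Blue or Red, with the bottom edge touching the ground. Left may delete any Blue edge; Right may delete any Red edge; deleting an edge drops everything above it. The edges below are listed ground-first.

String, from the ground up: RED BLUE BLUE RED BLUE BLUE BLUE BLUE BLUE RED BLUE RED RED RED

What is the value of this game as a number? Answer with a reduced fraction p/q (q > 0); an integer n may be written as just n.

-2095/8192

step 1: add RED to get R; options L={ — } R={ 0 } -> -1
step 2: add BLUE to get RB; options L={ -1 } R={ 0 } -> -1/2
step 3: add BLUE to get RBB; options L={ -1, -1/2 } R={ 0 } -> -1/4
step 4: add RED to get RBBR; options L={ -1, -1/2 } R={ -1/4, 0 } -> -3/8
step 5: add BLUE to get RBBRB; options L={ -1, -1/2, -3/8 } R={ -1/4, 0 } -> -5/16
step 6: add BLUE to get RBBRBB; options L={ -1, -1/2, -3/8, -5/16 } R={ -1/4, 0 } -> -9/32
step 7: add BLUE to get RBBRBBB; options L={ -1, -1/2, -3/8, -5/16, -9/32 } R={ -1/4, 0 } -> -17/64
step 8: add BLUE to get RBBRBBBB; options L={ -1, -1/2, -3/8, -5/16, -9/32, -17/64 } R={ -1/4, 0 } -> -33/128
step 9: add BLUE to get RBBRBBBBB; options L={ -1, -1/2, -3/8, -5/16, -9/32, -17/64, -33/128 } R={ -1/4, 0 } -> -65/256
step 10: add RED to get RBBRBBBBBR; options L={ -1, -1/2, -3/8, -5/16, -9/32, -17/64, -33/128 } R={ -65/256, -1/4, 0 } -> -131/512
step 11: add BLUE to get RBBRBBBBBRB; options L={ -1, -1/2, -3/8, -5/16, -9/32, -17/64, -33/128, -131/512 } R={ -65/256, -1/4, 0 } -> -261/1024
step 12: add RED to get RBBRBBBBBRBR; options L={ -1, -1/2, -3/8, -5/16, -9/32, -17/64, -33/128, -131/512 } R={ -261/1024, -65/256, -1/4, 0 } -> -523/2048
step 13: add RED to get RBBRBBBBBRBRR; options L={ -1, -1/2, -3/8, -5/16, -9/32, -17/64, -33/128, -131/512 } R={ -523/2048, -261/1024, -65/256, -1/4, 0 } -> -1047/4096
step 14: add RED to get RBBRBBBBBRBRRR; options L={ -1, -1/2, -3/8, -5/16, -9/32, -17/64, -33/128, -131/512 } R={ -1047/4096, -523/2048, -261/1024, -65/256, -1/4, 0 } -> -2095/8192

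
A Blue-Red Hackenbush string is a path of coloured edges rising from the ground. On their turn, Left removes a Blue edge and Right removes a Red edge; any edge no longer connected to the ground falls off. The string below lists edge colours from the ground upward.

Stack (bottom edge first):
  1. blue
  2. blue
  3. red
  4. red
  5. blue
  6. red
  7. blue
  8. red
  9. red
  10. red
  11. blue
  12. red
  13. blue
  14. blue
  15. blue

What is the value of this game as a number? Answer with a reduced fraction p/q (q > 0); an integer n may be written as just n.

1 of 15 · b · max L 0 · min R +∞ = 1
2 of 15 · bb · max L 1 · min R +∞ = 2
3 of 15 · bbr · max L 1 · min R 2 = 3/2
4 of 15 · bbrr · max L 1 · min R 3/2 = 5/4
5 of 15 · bbrrb · max L 5/4 · min R 3/2 = 11/8
6 of 15 · bbrrbr · max L 5/4 · min R 11/8 = 21/16
7 of 15 · bbrrbrb · max L 21/16 · min R 11/8 = 43/32
8 of 15 · bbrrbrbr · max L 21/16 · min R 43/32 = 85/64
9 of 15 · bbrrbrbrr · max L 21/16 · min R 85/64 = 169/128
10 of 15 · bbrrbrbrrr · max L 21/16 · min R 169/128 = 337/256
11 of 15 · bbrrbrbrrrb · max L 337/256 · min R 169/128 = 675/512
12 of 15 · bbrrbrbrrrbr · max L 337/256 · min R 675/512 = 1349/1024
13 of 15 · bbrrbrbrrrbrb · max L 1349/1024 · min R 675/512 = 2699/2048
14 of 15 · bbrrbrbrrrbrbb · max L 2699/2048 · min R 675/512 = 5399/4096
15 of 15 · bbrrbrbrrrbrbbb · max L 5399/4096 · min R 675/512 = 10799/8192

10799/8192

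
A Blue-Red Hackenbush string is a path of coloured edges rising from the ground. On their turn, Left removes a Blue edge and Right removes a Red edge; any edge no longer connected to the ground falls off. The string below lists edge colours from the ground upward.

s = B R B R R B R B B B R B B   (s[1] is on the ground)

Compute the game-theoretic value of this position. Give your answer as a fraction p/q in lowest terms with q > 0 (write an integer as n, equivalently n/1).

2423/4096

Prefix values for B R B R R B R B B B R B B via {L|R} + simplicity:
v_1 [B]  L=[0]  R=[]  = 1
v_2 [BR]  L=[0]  R=[1]  = 1/2
v_3 [BRB]  L=[0,1/2]  R=[1]  = 3/4
v_4 [BRBR]  L=[0,1/2]  R=[3/4,1]  = 5/8
v_5 [BRBRR]  L=[0,1/2]  R=[5/8,3/4,1]  = 9/16
v_6 [BRBRRB]  L=[0,1/2,9/16]  R=[5/8,3/4,1]  = 19/32
v_7 [BRBRRBR]  L=[0,1/2,9/16]  R=[19/32,5/8,3/4,1]  = 37/64
v_8 [BRBRRBRB]  L=[0,1/2,9/16,37/64]  R=[19/32,5/8,3/4,1]  = 75/128
v_9 [BRBRRBRBB]  L=[0,1/2,9/16,37/64,75/128]  R=[19/32,5/8,3/4,1]  = 151/256
v_10 [BRBRRBRBBB]  L=[0,1/2,9/16,37/64,75/128,151/256]  R=[19/32,5/8,3/4,1]  = 303/512
v_11 [BRBRRBRBBBR]  L=[0,1/2,9/16,37/64,75/128,151/256]  R=[303/512,19/32,5/8,3/4,1]  = 605/1024
v_12 [BRBRRBRBBBRB]  L=[0,1/2,9/16,37/64,75/128,151/256,605/1024]  R=[303/512,19/32,5/8,3/4,1]  = 1211/2048
v_13 [BRBRRBRBBBRBB]  L=[0,1/2,9/16,37/64,75/128,151/256,605/1024,1211/2048]  R=[303/512,19/32,5/8,3/4,1]  = 2423/4096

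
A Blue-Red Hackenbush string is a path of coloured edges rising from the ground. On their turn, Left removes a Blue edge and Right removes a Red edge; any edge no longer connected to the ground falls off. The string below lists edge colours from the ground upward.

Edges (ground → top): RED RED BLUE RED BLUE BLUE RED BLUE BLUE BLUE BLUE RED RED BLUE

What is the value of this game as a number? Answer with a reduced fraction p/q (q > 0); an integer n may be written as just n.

-6413/4096

edge 1 of 14 (RED): { · | 0 } = -1
edge 2 of 14 (RED): { · | -1 0 } = -2
edge 3 of 14 (BLUE): { -2 | -1 0 } = -3/2
edge 4 of 14 (RED): { -2 | -3/2 -1 0 } = -7/4
edge 5 of 14 (BLUE): { -2 -7/4 | -3/2 -1 0 } = -13/8
edge 6 of 14 (BLUE): { -2 -7/4 -13/8 | -3/2 -1 0 } = -25/16
edge 7 of 14 (RED): { -2 -7/4 -13/8 | -25/16 -3/2 -1 0 } = -51/32
edge 8 of 14 (BLUE): { -2 -7/4 -13/8 -51/32 | -25/16 -3/2 -1 0 } = -101/64
edge 9 of 14 (BLUE): { -2 -7/4 -13/8 -51/32 -101/64 | -25/16 -3/2 -1 0 } = -201/128
edge 10 of 14 (BLUE): { -2 -7/4 -13/8 -51/32 -101/64 -201/128 | -25/16 -3/2 -1 0 } = -401/256
edge 11 of 14 (BLUE): { -2 -7/4 -13/8 -51/32 -101/64 -201/128 -401/256 | -25/16 -3/2 -1 0 } = -801/512
edge 12 of 14 (RED): { -2 -7/4 -13/8 -51/32 -101/64 -201/128 -401/256 | -801/512 -25/16 -3/2 -1 0 } = -1603/1024
edge 13 of 14 (RED): { -2 -7/4 -13/8 -51/32 -101/64 -201/128 -401/256 | -1603/1024 -801/512 -25/16 -3/2 -1 0 } = -3207/2048
edge 14 of 14 (BLUE): { -2 -7/4 -13/8 -51/32 -101/64 -201/128 -401/256 -3207/2048 | -1603/1024 -801/512 -25/16 -3/2 -1 0 } = -6413/4096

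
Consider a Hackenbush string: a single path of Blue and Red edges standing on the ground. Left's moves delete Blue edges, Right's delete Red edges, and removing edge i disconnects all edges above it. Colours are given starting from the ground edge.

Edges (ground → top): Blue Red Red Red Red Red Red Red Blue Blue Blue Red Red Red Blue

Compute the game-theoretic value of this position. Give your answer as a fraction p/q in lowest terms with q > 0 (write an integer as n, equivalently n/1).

227/16384

edge 1 of 15 (Blue): { 0 | — } gives 1
edge 2 of 15 (Red): { 0 | 1 } gives 1/2
edge 3 of 15 (Red): { 0 | 1/2 1 } gives 1/4
edge 4 of 15 (Red): { 0 | 1/4 1/2 1 } gives 1/8
edge 5 of 15 (Red): { 0 | 1/8 1/4 1/2 1 } gives 1/16
edge 6 of 15 (Red): { 0 | 1/16 1/8 1/4 1/2 1 } gives 1/32
edge 7 of 15 (Red): { 0 | 1/32 1/16 1/8 1/4 1/2 1 } gives 1/64
edge 8 of 15 (Red): { 0 | 1/64 1/32 1/16 1/8 1/4 1/2 1 } gives 1/128
edge 9 of 15 (Blue): { 0 1/128 | 1/64 1/32 1/16 1/8 1/4 1/2 1 } gives 3/256
edge 10 of 15 (Blue): { 0 1/128 3/256 | 1/64 1/32 1/16 1/8 1/4 1/2 1 } gives 7/512
edge 11 of 15 (Blue): { 0 1/128 3/256 7/512 | 1/64 1/32 1/16 1/8 1/4 1/2 1 } gives 15/1024
edge 12 of 15 (Red): { 0 1/128 3/256 7/512 | 15/1024 1/64 1/32 1/16 1/8 1/4 1/2 1 } gives 29/2048
edge 13 of 15 (Red): { 0 1/128 3/256 7/512 | 29/2048 15/1024 1/64 1/32 1/16 1/8 1/4 1/2 1 } gives 57/4096
edge 14 of 15 (Red): { 0 1/128 3/256 7/512 | 57/4096 29/2048 15/1024 1/64 1/32 1/16 1/8 1/4 1/2 1 } gives 113/8192
edge 15 of 15 (Blue): { 0 1/128 3/256 7/512 113/8192 | 57/4096 29/2048 15/1024 1/64 1/32 1/16 1/8 1/4 1/2 1 } gives 227/16384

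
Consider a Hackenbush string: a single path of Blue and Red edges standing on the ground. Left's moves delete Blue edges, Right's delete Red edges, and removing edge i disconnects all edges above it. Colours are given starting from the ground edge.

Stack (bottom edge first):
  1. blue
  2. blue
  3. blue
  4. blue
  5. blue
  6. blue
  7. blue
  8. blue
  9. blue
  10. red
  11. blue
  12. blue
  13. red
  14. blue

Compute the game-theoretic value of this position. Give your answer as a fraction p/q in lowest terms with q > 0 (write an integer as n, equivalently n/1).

g(b) = { 0 | · } => 1
g(bb) = { 0 1 | · } => 2
g(bbb) = { 0 1 2 | · } => 3
g(bbbb) = { 0 1 2 3 | · } => 4
g(bbbbb) = { 0 1 2 3 4 | · } => 5
g(bbbbbb) = { 0 1 2 3 4 5 | · } => 6
g(bbbbbbb) = { 0 1 2 3 4 5 6 | · } => 7
g(bbbbbbbb) = { 0 1 2 3 4 5 6 7 | · } => 8
g(bbbbbbbbb) = { 0 1 2 3 4 5 6 7 8 | · } => 9
g(bbbbbbbbbr) = { 0 1 2 3 4 5 6 7 8 | 9 } => 17/2
g(bbbbbbbbbrb) = { 0 1 2 3 4 5 6 7 8 17/2 | 9 } => 35/4
g(bbbbbbbbbrbb) = { 0 1 2 3 4 5 6 7 8 17/2 35/4 | 9 } => 71/8
g(bbbbbbbbbrbbr) = { 0 1 2 3 4 5 6 7 8 17/2 35/4 | 71/8 9 } => 141/16
g(bbbbbbbbbrbbrb) = { 0 1 2 3 4 5 6 7 8 17/2 35/4 141/16 | 71/8 9 } => 283/32

283/32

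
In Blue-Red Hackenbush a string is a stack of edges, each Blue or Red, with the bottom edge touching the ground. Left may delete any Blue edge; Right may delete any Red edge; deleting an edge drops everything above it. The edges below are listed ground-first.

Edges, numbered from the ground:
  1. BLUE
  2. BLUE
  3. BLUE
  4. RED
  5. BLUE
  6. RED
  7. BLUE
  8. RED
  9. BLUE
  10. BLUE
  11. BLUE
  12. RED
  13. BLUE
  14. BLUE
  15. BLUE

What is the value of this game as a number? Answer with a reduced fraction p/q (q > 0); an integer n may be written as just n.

g(B) = { 0 | ∅ } gives 1
g(BB) = { 0, 1 | ∅ } gives 2
g(BBB) = { 0, 1, 2 | ∅ } gives 3
g(BBBR) = { 0, 1, 2 | 3 } gives 5/2
g(BBBRB) = { 0, 1, 2, 5/2 | 3 } gives 11/4
g(BBBRBR) = { 0, 1, 2, 5/2 | 11/4, 3 } gives 21/8
g(BBBRBRB) = { 0, 1, 2, 5/2, 21/8 | 11/4, 3 } gives 43/16
g(BBBRBRBR) = { 0, 1, 2, 5/2, 21/8 | 43/16, 11/4, 3 } gives 85/32
g(BBBRBRBRB) = { 0, 1, 2, 5/2, 21/8, 85/32 | 43/16, 11/4, 3 } gives 171/64
g(BBBRBRBRBB) = { 0, 1, 2, 5/2, 21/8, 85/32, 171/64 | 43/16, 11/4, 3 } gives 343/128
g(BBBRBRBRBBB) = { 0, 1, 2, 5/2, 21/8, 85/32, 171/64, 343/128 | 43/16, 11/4, 3 } gives 687/256
g(BBBRBRBRBBBR) = { 0, 1, 2, 5/2, 21/8, 85/32, 171/64, 343/128 | 687/256, 43/16, 11/4, 3 } gives 1373/512
g(BBBRBRBRBBBRB) = { 0, 1, 2, 5/2, 21/8, 85/32, 171/64, 343/128, 1373/512 | 687/256, 43/16, 11/4, 3 } gives 2747/1024
g(BBBRBRBRBBBRBB) = { 0, 1, 2, 5/2, 21/8, 85/32, 171/64, 343/128, 1373/512, 2747/1024 | 687/256, 43/16, 11/4, 3 } gives 5495/2048
g(BBBRBRBRBBBRBBB) = { 0, 1, 2, 5/2, 21/8, 85/32, 171/64, 343/128, 1373/512, 2747/1024, 5495/2048 | 687/256, 43/16, 11/4, 3 } gives 10991/4096

10991/4096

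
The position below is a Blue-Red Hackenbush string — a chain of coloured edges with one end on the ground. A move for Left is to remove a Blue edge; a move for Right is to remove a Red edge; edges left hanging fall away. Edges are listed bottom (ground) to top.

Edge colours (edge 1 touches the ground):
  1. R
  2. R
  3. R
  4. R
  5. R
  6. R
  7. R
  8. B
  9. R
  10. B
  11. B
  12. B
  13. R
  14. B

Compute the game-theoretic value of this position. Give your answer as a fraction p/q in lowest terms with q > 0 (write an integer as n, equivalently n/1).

-837/128

value_1 [R]  L=[(no moves)]  R=[0]  => -1
value_2 [RR]  L=[(no moves)]  R=[-1; 0]  => -2
value_3 [RRR]  L=[(no moves)]  R=[-2; -1; 0]  => -3
value_4 [RRRR]  L=[(no moves)]  R=[-3; -2; -1; 0]  => -4
value_5 [RRRRR]  L=[(no moves)]  R=[-4; -3; -2; -1; 0]  => -5
value_6 [RRRRRR]  L=[(no moves)]  R=[-5; -4; -3; -2; -1; 0]  => -6
value_7 [RRRRRRR]  L=[(no moves)]  R=[-6; -5; -4; -3; -2; -1; 0]  => -7
value_8 [RRRRRRRB]  L=[-7]  R=[-6; -5; -4; -3; -2; -1; 0]  => -13/2
value_9 [RRRRRRRBR]  L=[-7]  R=[-13/2; -6; -5; -4; -3; -2; -1; 0]  => -27/4
value_10 [RRRRRRRBRB]  L=[-7; -27/4]  R=[-13/2; -6; -5; -4; -3; -2; -1; 0]  => -53/8
value_11 [RRRRRRRBRBB]  L=[-7; -27/4; -53/8]  R=[-13/2; -6; -5; -4; -3; -2; -1; 0]  => -105/16
value_12 [RRRRRRRBRBBB]  L=[-7; -27/4; -53/8; -105/16]  R=[-13/2; -6; -5; -4; -3; -2; -1; 0]  => -209/32
value_13 [RRRRRRRBRBBBR]  L=[-7; -27/4; -53/8; -105/16]  R=[-209/32; -13/2; -6; -5; -4; -3; -2; -1; 0]  => -419/64
value_14 [RRRRRRRBRBBBRB]  L=[-7; -27/4; -53/8; -105/16; -419/64]  R=[-209/32; -13/2; -6; -5; -4; -3; -2; -1; 0]  => -837/128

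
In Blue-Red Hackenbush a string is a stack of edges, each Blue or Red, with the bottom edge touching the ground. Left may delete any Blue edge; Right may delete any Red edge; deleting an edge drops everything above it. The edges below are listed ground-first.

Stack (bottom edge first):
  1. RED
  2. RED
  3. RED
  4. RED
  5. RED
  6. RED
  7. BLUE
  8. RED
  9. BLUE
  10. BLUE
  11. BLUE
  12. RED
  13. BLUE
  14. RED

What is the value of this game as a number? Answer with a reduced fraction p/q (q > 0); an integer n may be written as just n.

G_1 [R]  L=[·]  R=[0]  — -1
G_2 [RR]  L=[·]  R=[-1,0]  — -2
G_3 [RRR]  L=[·]  R=[-2,-1,0]  — -3
G_4 [RRRR]  L=[·]  R=[-3,-2,-1,0]  — -4
G_5 [RRRRR]  L=[·]  R=[-4,-3,-2,-1,0]  — -5
G_6 [RRRRRR]  L=[·]  R=[-5,-4,-3,-2,-1,0]  — -6
G_7 [RRRRRRB]  L=[-6]  R=[-5,-4,-3,-2,-1,0]  — -11/2
G_8 [RRRRRRBR]  L=[-6]  R=[-11/2,-5,-4,-3,-2,-1,0]  — -23/4
G_9 [RRRRRRBRB]  L=[-6,-23/4]  R=[-11/2,-5,-4,-3,-2,-1,0]  — -45/8
G_10 [RRRRRRBRBB]  L=[-6,-23/4,-45/8]  R=[-11/2,-5,-4,-3,-2,-1,0]  — -89/16
G_11 [RRRRRRBRBBB]  L=[-6,-23/4,-45/8,-89/16]  R=[-11/2,-5,-4,-3,-2,-1,0]  — -177/32
G_12 [RRRRRRBRBBBR]  L=[-6,-23/4,-45/8,-89/16]  R=[-177/32,-11/2,-5,-4,-3,-2,-1,0]  — -355/64
G_13 [RRRRRRBRBBBRB]  L=[-6,-23/4,-45/8,-89/16,-355/64]  R=[-177/32,-11/2,-5,-4,-3,-2,-1,0]  — -709/128
G_14 [RRRRRRBRBBBRBR]  L=[-6,-23/4,-45/8,-89/16,-355/64]  R=[-709/128,-177/32,-11/2,-5,-4,-3,-2,-1,0]  — -1419/256

-1419/256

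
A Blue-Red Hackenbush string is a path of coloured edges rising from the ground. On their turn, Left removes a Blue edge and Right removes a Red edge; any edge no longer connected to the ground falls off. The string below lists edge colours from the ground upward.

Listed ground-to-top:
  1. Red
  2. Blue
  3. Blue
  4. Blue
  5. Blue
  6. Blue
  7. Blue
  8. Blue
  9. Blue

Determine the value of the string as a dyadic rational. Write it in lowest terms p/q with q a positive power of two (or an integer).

Prefix values for Red Blue Blue Blue Blue Blue Blue Blue Blue via {L|R} + simplicity:
v_1 [R]  L=[—]  R=[0]  gives -1
v_2 [RB]  L=[-1]  R=[0]  gives -1/2
v_3 [RBB]  L=[-1 -1/2]  R=[0]  gives -1/4
v_4 [RBBB]  L=[-1 -1/2 -1/4]  R=[0]  gives -1/8
v_5 [RBBBB]  L=[-1 -1/2 -1/4 -1/8]  R=[0]  gives -1/16
v_6 [RBBBBB]  L=[-1 -1/2 -1/4 -1/8 -1/16]  R=[0]  gives -1/32
v_7 [RBBBBBB]  L=[-1 -1/2 -1/4 -1/8 -1/16 -1/32]  R=[0]  gives -1/64
v_8 [RBBBBBBB]  L=[-1 -1/2 -1/4 -1/8 -1/16 -1/32 -1/64]  R=[0]  gives -1/128
v_9 [RBBBBBBBB]  L=[-1 -1/2 -1/4 -1/8 -1/16 -1/32 -1/64 -1/128]  R=[0]  gives -1/256

-1/256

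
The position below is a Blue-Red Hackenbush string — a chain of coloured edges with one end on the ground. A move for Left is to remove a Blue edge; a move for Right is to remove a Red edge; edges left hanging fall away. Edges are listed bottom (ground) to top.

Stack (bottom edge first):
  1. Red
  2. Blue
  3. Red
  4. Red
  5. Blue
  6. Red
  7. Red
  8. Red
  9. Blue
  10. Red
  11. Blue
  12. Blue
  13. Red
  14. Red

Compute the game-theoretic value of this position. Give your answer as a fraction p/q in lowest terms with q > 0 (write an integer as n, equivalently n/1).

G(R) = { none | 0 } gives -1
G(RB) = { -1 | 0 } gives -1/2
G(RBR) = { -1 | -1/2, 0 } gives -3/4
G(RBRR) = { -1 | -3/4, -1/2, 0 } gives -7/8
G(RBRRB) = { -1, -7/8 | -3/4, -1/2, 0 } gives -13/16
G(RBRRBR) = { -1, -7/8 | -13/16, -3/4, -1/2, 0 } gives -27/32
G(RBRRBRR) = { -1, -7/8 | -27/32, -13/16, -3/4, -1/2, 0 } gives -55/64
G(RBRRBRRR) = { -1, -7/8 | -55/64, -27/32, -13/16, -3/4, -1/2, 0 } gives -111/128
G(RBRRBRRRB) = { -1, -7/8, -111/128 | -55/64, -27/32, -13/16, -3/4, -1/2, 0 } gives -221/256
G(RBRRBRRRBR) = { -1, -7/8, -111/128 | -221/256, -55/64, -27/32, -13/16, -3/4, -1/2, 0 } gives -443/512
G(RBRRBRRRBRB) = { -1, -7/8, -111/128, -443/512 | -221/256, -55/64, -27/32, -13/16, -3/4, -1/2, 0 } gives -885/1024
G(RBRRBRRRBRBB) = { -1, -7/8, -111/128, -443/512, -885/1024 | -221/256, -55/64, -27/32, -13/16, -3/4, -1/2, 0 } gives -1769/2048
G(RBRRBRRRBRBBR) = { -1, -7/8, -111/128, -443/512, -885/1024 | -1769/2048, -221/256, -55/64, -27/32, -13/16, -3/4, -1/2, 0 } gives -3539/4096
G(RBRRBRRRBRBBRR) = { -1, -7/8, -111/128, -443/512, -885/1024 | -3539/4096, -1769/2048, -221/256, -55/64, -27/32, -13/16, -3/4, -1/2, 0 } gives -7079/8192

-7079/8192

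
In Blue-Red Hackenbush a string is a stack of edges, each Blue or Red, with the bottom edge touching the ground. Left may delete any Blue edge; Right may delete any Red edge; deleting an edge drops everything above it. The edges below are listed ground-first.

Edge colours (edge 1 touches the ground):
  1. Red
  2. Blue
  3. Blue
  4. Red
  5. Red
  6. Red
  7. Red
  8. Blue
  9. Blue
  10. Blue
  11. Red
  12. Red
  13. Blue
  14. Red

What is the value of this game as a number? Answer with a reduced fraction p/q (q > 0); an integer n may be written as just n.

Prefix values for Red Blue Blue Red Red Red Red Blue Blue Blue Red Red Blue Red via {L|R} + simplicity:
edge 1 of 14 (Red): {  | 0 } => -1
edge 2 of 14 (Blue): { -1 | 0 } => -1/2
edge 3 of 14 (Blue): { -1; -1/2 | 0 } => -1/4
edge 4 of 14 (Red): { -1; -1/2 | -1/4; 0 } => -3/8
edge 5 of 14 (Red): { -1; -1/2 | -3/8; -1/4; 0 } => -7/16
edge 6 of 14 (Red): { -1; -1/2 | -7/16; -3/8; -1/4; 0 } => -15/32
edge 7 of 14 (Red): { -1; -1/2 | -15/32; -7/16; -3/8; -1/4; 0 } => -31/64
edge 8 of 14 (Blue): { -1; -1/2; -31/64 | -15/32; -7/16; -3/8; -1/4; 0 } => -61/128
edge 9 of 14 (Blue): { -1; -1/2; -31/64; -61/128 | -15/32; -7/16; -3/8; -1/4; 0 } => -121/256
edge 10 of 14 (Blue): { -1; -1/2; -31/64; -61/128; -121/256 | -15/32; -7/16; -3/8; -1/4; 0 } => -241/512
edge 11 of 14 (Red): { -1; -1/2; -31/64; -61/128; -121/256 | -241/512; -15/32; -7/16; -3/8; -1/4; 0 } => -483/1024
edge 12 of 14 (Red): { -1; -1/2; -31/64; -61/128; -121/256 | -483/1024; -241/512; -15/32; -7/16; -3/8; -1/4; 0 } => -967/2048
edge 13 of 14 (Blue): { -1; -1/2; -31/64; -61/128; -121/256; -967/2048 | -483/1024; -241/512; -15/32; -7/16; -3/8; -1/4; 0 } => -1933/4096
edge 14 of 14 (Red): { -1; -1/2; -31/64; -61/128; -121/256; -967/2048 | -1933/4096; -483/1024; -241/512; -15/32; -7/16; -3/8; -1/4; 0 } => -3867/8192

-3867/8192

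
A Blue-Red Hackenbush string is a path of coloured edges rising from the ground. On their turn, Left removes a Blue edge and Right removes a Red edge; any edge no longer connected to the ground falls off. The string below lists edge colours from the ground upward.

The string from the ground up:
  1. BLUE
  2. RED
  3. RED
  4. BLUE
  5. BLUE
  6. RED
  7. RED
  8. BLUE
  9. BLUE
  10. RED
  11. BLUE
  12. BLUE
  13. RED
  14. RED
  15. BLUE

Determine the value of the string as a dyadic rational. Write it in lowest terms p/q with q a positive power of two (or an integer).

6579/16384

B: Left { 0 }, Right {  } ⇒ simplest 1
BR: Left { 0 }, Right { 1 } ⇒ simplest 1/2
BRR: Left { 0 }, Right { 1/2,1 } ⇒ simplest 1/4
BRRB: Left { 0,1/4 }, Right { 1/2,1 } ⇒ simplest 3/8
BRRBB: Left { 0,1/4,3/8 }, Right { 1/2,1 } ⇒ simplest 7/16
BRRBBR: Left { 0,1/4,3/8 }, Right { 7/16,1/2,1 } ⇒ simplest 13/32
BRRBBRR: Left { 0,1/4,3/8 }, Right { 13/32,7/16,1/2,1 } ⇒ simplest 25/64
BRRBBRRB: Left { 0,1/4,3/8,25/64 }, Right { 13/32,7/16,1/2,1 } ⇒ simplest 51/128
BRRBBRRBB: Left { 0,1/4,3/8,25/64,51/128 }, Right { 13/32,7/16,1/2,1 } ⇒ simplest 103/256
BRRBBRRBBR: Left { 0,1/4,3/8,25/64,51/128 }, Right { 103/256,13/32,7/16,1/2,1 } ⇒ simplest 205/512
BRRBBRRBBRB: Left { 0,1/4,3/8,25/64,51/128,205/512 }, Right { 103/256,13/32,7/16,1/2,1 } ⇒ simplest 411/1024
BRRBBRRBBRBB: Left { 0,1/4,3/8,25/64,51/128,205/512,411/1024 }, Right { 103/256,13/32,7/16,1/2,1 } ⇒ simplest 823/2048
BRRBBRRBBRBBR: Left { 0,1/4,3/8,25/64,51/128,205/512,411/1024 }, Right { 823/2048,103/256,13/32,7/16,1/2,1 } ⇒ simplest 1645/4096
BRRBBRRBBRBBRR: Left { 0,1/4,3/8,25/64,51/128,205/512,411/1024 }, Right { 1645/4096,823/2048,103/256,13/32,7/16,1/2,1 } ⇒ simplest 3289/8192
BRRBBRRBBRBBRRB: Left { 0,1/4,3/8,25/64,51/128,205/512,411/1024,3289/8192 }, Right { 1645/4096,823/2048,103/256,13/32,7/16,1/2,1 } ⇒ simplest 6579/16384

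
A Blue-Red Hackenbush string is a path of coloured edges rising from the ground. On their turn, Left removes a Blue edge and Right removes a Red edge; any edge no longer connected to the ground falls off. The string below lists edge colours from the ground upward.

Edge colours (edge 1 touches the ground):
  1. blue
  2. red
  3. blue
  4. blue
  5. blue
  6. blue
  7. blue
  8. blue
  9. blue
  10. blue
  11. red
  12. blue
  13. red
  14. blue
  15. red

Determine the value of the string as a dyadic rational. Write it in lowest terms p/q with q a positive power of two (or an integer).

16341/16384

g(b) = { 0 | (no moves) } → 1
g(br) = { 0 | 1 } → 1/2
g(brb) = { 0, 1/2 | 1 } → 3/4
g(brbb) = { 0, 1/2, 3/4 | 1 } → 7/8
g(brbbb) = { 0, 1/2, 3/4, 7/8 | 1 } → 15/16
g(brbbbb) = { 0, 1/2, 3/4, 7/8, 15/16 | 1 } → 31/32
g(brbbbbb) = { 0, 1/2, 3/4, 7/8, 15/16, 31/32 | 1 } → 63/64
g(brbbbbbb) = { 0, 1/2, 3/4, 7/8, 15/16, 31/32, 63/64 | 1 } → 127/128
g(brbbbbbbb) = { 0, 1/2, 3/4, 7/8, 15/16, 31/32, 63/64, 127/128 | 1 } → 255/256
g(brbbbbbbbb) = { 0, 1/2, 3/4, 7/8, 15/16, 31/32, 63/64, 127/128, 255/256 | 1 } → 511/512
g(brbbbbbbbbr) = { 0, 1/2, 3/4, 7/8, 15/16, 31/32, 63/64, 127/128, 255/256 | 511/512, 1 } → 1021/1024
g(brbbbbbbbbrb) = { 0, 1/2, 3/4, 7/8, 15/16, 31/32, 63/64, 127/128, 255/256, 1021/1024 | 511/512, 1 } → 2043/2048
g(brbbbbbbbbrbr) = { 0, 1/2, 3/4, 7/8, 15/16, 31/32, 63/64, 127/128, 255/256, 1021/1024 | 2043/2048, 511/512, 1 } → 4085/4096
g(brbbbbbbbbrbrb) = { 0, 1/2, 3/4, 7/8, 15/16, 31/32, 63/64, 127/128, 255/256, 1021/1024, 4085/4096 | 2043/2048, 511/512, 1 } → 8171/8192
g(brbbbbbbbbrbrbr) = { 0, 1/2, 3/4, 7/8, 15/16, 31/32, 63/64, 127/128, 255/256, 1021/1024, 4085/4096 | 8171/8192, 2043/2048, 511/512, 1 } → 16341/16384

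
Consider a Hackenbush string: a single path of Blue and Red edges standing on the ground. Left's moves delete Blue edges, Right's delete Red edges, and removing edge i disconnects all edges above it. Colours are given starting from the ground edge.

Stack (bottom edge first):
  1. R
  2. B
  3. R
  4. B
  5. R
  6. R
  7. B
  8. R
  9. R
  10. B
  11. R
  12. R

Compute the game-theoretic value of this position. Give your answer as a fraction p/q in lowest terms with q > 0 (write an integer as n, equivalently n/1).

-1463/2048

R: Left { none }, Right { 0 } — simplest -1
RB: Left { -1 }, Right { 0 } — simplest -1/2
RBR: Left { -1 }, Right { -1/2, 0 } — simplest -3/4
RBRB: Left { -1, -3/4 }, Right { -1/2, 0 } — simplest -5/8
RBRBR: Left { -1, -3/4 }, Right { -5/8, -1/2, 0 } — simplest -11/16
RBRBRR: Left { -1, -3/4 }, Right { -11/16, -5/8, -1/2, 0 } — simplest -23/32
RBRBRRB: Left { -1, -3/4, -23/32 }, Right { -11/16, -5/8, -1/2, 0 } — simplest -45/64
RBRBRRBR: Left { -1, -3/4, -23/32 }, Right { -45/64, -11/16, -5/8, -1/2, 0 } — simplest -91/128
RBRBRRBRR: Left { -1, -3/4, -23/32 }, Right { -91/128, -45/64, -11/16, -5/8, -1/2, 0 } — simplest -183/256
RBRBRRBRRB: Left { -1, -3/4, -23/32, -183/256 }, Right { -91/128, -45/64, -11/16, -5/8, -1/2, 0 } — simplest -365/512
RBRBRRBRRBR: Left { -1, -3/4, -23/32, -183/256 }, Right { -365/512, -91/128, -45/64, -11/16, -5/8, -1/2, 0 } — simplest -731/1024
RBRBRRBRRBRR: Left { -1, -3/4, -23/32, -183/256 }, Right { -731/1024, -365/512, -91/128, -45/64, -11/16, -5/8, -1/2, 0 } — simplest -1463/2048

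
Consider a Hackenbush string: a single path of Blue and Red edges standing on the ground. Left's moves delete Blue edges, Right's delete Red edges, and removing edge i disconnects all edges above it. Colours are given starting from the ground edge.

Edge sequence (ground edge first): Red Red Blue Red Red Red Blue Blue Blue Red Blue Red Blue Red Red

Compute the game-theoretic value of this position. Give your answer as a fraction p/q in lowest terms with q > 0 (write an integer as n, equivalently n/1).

-15447/8192

edge 1 of 15 (Red): { none | 0 } -> -1
edge 2 of 15 (Red): { none | -1; 0 } -> -2
edge 3 of 15 (Blue): { -2 | -1; 0 } -> -3/2
edge 4 of 15 (Red): { -2 | -3/2; -1; 0 } -> -7/4
edge 5 of 15 (Red): { -2 | -7/4; -3/2; -1; 0 } -> -15/8
edge 6 of 15 (Red): { -2 | -15/8; -7/4; -3/2; -1; 0 } -> -31/16
edge 7 of 15 (Blue): { -2; -31/16 | -15/8; -7/4; -3/2; -1; 0 } -> -61/32
edge 8 of 15 (Blue): { -2; -31/16; -61/32 | -15/8; -7/4; -3/2; -1; 0 } -> -121/64
edge 9 of 15 (Blue): { -2; -31/16; -61/32; -121/64 | -15/8; -7/4; -3/2; -1; 0 } -> -241/128
edge 10 of 15 (Red): { -2; -31/16; -61/32; -121/64 | -241/128; -15/8; -7/4; -3/2; -1; 0 } -> -483/256
edge 11 of 15 (Blue): { -2; -31/16; -61/32; -121/64; -483/256 | -241/128; -15/8; -7/4; -3/2; -1; 0 } -> -965/512
edge 12 of 15 (Red): { -2; -31/16; -61/32; -121/64; -483/256 | -965/512; -241/128; -15/8; -7/4; -3/2; -1; 0 } -> -1931/1024
edge 13 of 15 (Blue): { -2; -31/16; -61/32; -121/64; -483/256; -1931/1024 | -965/512; -241/128; -15/8; -7/4; -3/2; -1; 0 } -> -3861/2048
edge 14 of 15 (Red): { -2; -31/16; -61/32; -121/64; -483/256; -1931/1024 | -3861/2048; -965/512; -241/128; -15/8; -7/4; -3/2; -1; 0 } -> -7723/4096
edge 15 of 15 (Red): { -2; -31/16; -61/32; -121/64; -483/256; -1931/1024 | -7723/4096; -3861/2048; -965/512; -241/128; -15/8; -7/4; -3/2; -1; 0 } -> -15447/8192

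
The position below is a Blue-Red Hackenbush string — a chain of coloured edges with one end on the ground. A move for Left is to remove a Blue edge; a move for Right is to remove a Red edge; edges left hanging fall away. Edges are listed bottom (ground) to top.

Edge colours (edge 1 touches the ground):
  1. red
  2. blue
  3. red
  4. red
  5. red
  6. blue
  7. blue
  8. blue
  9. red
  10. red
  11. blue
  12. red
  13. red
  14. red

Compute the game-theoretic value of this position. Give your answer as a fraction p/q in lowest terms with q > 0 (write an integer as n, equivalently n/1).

Recurse on prefixes of the 14-edge string red blue red red red blue blue blue red red blue red red red:
r: Left { ∅ }, Right { 0 } so simplest -1
rb: Left { -1 }, Right { 0 } so simplest -1/2
rbr: Left { -1 }, Right { -1/2; 0 } so simplest -3/4
rbrr: Left { -1 }, Right { -3/4; -1/2; 0 } so simplest -7/8
rbrrr: Left { -1 }, Right { -7/8; -3/4; -1/2; 0 } so simplest -15/16
rbrrrb: Left { -1; -15/16 }, Right { -7/8; -3/4; -1/2; 0 } so simplest -29/32
rbrrrbb: Left { -1; -15/16; -29/32 }, Right { -7/8; -3/4; -1/2; 0 } so simplest -57/64
rbrrrbbb: Left { -1; -15/16; -29/32; -57/64 }, Right { -7/8; -3/4; -1/2; 0 } so simplest -113/128
rbrrrbbbr: Left { -1; -15/16; -29/32; -57/64 }, Right { -113/128; -7/8; -3/4; -1/2; 0 } so simplest -227/256
rbrrrbbbrr: Left { -1; -15/16; -29/32; -57/64 }, Right { -227/256; -113/128; -7/8; -3/4; -1/2; 0 } so simplest -455/512
rbrrrbbbrrb: Left { -1; -15/16; -29/32; -57/64; -455/512 }, Right { -227/256; -113/128; -7/8; -3/4; -1/2; 0 } so simplest -909/1024
rbrrrbbbrrbr: Left { -1; -15/16; -29/32; -57/64; -455/512 }, Right { -909/1024; -227/256; -113/128; -7/8; -3/4; -1/2; 0 } so simplest -1819/2048
rbrrrbbbrrbrr: Left { -1; -15/16; -29/32; -57/64; -455/512 }, Right { -1819/2048; -909/1024; -227/256; -113/128; -7/8; -3/4; -1/2; 0 } so simplest -3639/4096
rbrrrbbbrrbrrr: Left { -1; -15/16; -29/32; -57/64; -455/512 }, Right { -3639/4096; -1819/2048; -909/1024; -227/256; -113/128; -7/8; -3/4; -1/2; 0 } so simplest -7279/8192

-7279/8192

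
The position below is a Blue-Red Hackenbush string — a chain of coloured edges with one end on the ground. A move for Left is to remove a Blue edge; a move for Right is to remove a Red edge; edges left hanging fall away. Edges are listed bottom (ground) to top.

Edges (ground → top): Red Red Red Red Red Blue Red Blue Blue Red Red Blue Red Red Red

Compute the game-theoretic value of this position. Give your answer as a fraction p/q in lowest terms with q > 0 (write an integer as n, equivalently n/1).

1 of 15 · R · max L −∞ · min R 0 so -1
2 of 15 · RR · max L −∞ · min R -1 so -2
3 of 15 · RRR · max L −∞ · min R -2 so -3
4 of 15 · RRRR · max L −∞ · min R -3 so -4
5 of 15 · RRRRR · max L −∞ · min R -4 so -5
6 of 15 · RRRRRB · max L -5 · min R -4 so -9/2
7 of 15 · RRRRRBR · max L -5 · min R -9/2 so -19/4
8 of 15 · RRRRRBRB · max L -19/4 · min R -9/2 so -37/8
9 of 15 · RRRRRBRBB · max L -37/8 · min R -9/2 so -73/16
10 of 15 · RRRRRBRBBR · max L -37/8 · min R -73/16 so -147/32
11 of 15 · RRRRRBRBBRR · max L -37/8 · min R -147/32 so -295/64
12 of 15 · RRRRRBRBBRRB · max L -295/64 · min R -147/32 so -589/128
13 of 15 · RRRRRBRBBRRBR · max L -295/64 · min R -589/128 so -1179/256
14 of 15 · RRRRRBRBBRRBRR · max L -295/64 · min R -1179/256 so -2359/512
15 of 15 · RRRRRBRBBRRBRRR · max L -295/64 · min R -2359/512 so -4719/1024

-4719/1024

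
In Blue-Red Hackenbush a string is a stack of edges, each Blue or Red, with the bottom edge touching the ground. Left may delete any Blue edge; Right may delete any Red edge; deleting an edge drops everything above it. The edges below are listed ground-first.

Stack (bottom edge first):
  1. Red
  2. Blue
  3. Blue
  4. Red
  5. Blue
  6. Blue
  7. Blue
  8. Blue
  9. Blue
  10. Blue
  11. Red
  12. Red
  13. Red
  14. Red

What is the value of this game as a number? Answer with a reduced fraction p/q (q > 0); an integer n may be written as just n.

-2079/8192

Prefix values for Red Blue Blue Red Blue Blue Blue Blue Blue Blue Red Red Red Red via {L|R} + simplicity:
g_1 [R]  L=[]  R=[0]  gives -1
g_2 [RB]  L=[-1]  R=[0]  gives -1/2
g_3 [RBB]  L=[-1, -1/2]  R=[0]  gives -1/4
g_4 [RBBR]  L=[-1, -1/2]  R=[-1/4, 0]  gives -3/8
g_5 [RBBRB]  L=[-1, -1/2, -3/8]  R=[-1/4, 0]  gives -5/16
g_6 [RBBRBB]  L=[-1, -1/2, -3/8, -5/16]  R=[-1/4, 0]  gives -9/32
g_7 [RBBRBBB]  L=[-1, -1/2, -3/8, -5/16, -9/32]  R=[-1/4, 0]  gives -17/64
g_8 [RBBRBBBB]  L=[-1, -1/2, -3/8, -5/16, -9/32, -17/64]  R=[-1/4, 0]  gives -33/128
g_9 [RBBRBBBBB]  L=[-1, -1/2, -3/8, -5/16, -9/32, -17/64, -33/128]  R=[-1/4, 0]  gives -65/256
g_10 [RBBRBBBBBB]  L=[-1, -1/2, -3/8, -5/16, -9/32, -17/64, -33/128, -65/256]  R=[-1/4, 0]  gives -129/512
g_11 [RBBRBBBBBBR]  L=[-1, -1/2, -3/8, -5/16, -9/32, -17/64, -33/128, -65/256]  R=[-129/512, -1/4, 0]  gives -259/1024
g_12 [RBBRBBBBBBRR]  L=[-1, -1/2, -3/8, -5/16, -9/32, -17/64, -33/128, -65/256]  R=[-259/1024, -129/512, -1/4, 0]  gives -519/2048
g_13 [RBBRBBBBBBRRR]  L=[-1, -1/2, -3/8, -5/16, -9/32, -17/64, -33/128, -65/256]  R=[-519/2048, -259/1024, -129/512, -1/4, 0]  gives -1039/4096
g_14 [RBBRBBBBBBRRRR]  L=[-1, -1/2, -3/8, -5/16, -9/32, -17/64, -33/128, -65/256]  R=[-1039/4096, -519/2048, -259/1024, -129/512, -1/4, 0]  gives -2079/8192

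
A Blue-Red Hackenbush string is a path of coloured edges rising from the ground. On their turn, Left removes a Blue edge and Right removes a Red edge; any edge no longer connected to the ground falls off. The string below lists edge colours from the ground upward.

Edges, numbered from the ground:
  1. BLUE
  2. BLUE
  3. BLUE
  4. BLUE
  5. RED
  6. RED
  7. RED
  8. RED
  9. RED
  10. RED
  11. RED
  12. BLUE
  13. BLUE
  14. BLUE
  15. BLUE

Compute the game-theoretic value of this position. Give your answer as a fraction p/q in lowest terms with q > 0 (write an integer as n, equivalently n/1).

edge 1 of 15 (BLUE): { 0 | · } → 1
edge 2 of 15 (BLUE): { 0,1 | · } → 2
edge 3 of 15 (BLUE): { 0,1,2 | · } → 3
edge 4 of 15 (BLUE): { 0,1,2,3 | · } → 4
edge 5 of 15 (RED): { 0,1,2,3 | 4 } → 7/2
edge 6 of 15 (RED): { 0,1,2,3 | 7/2,4 } → 13/4
edge 7 of 15 (RED): { 0,1,2,3 | 13/4,7/2,4 } → 25/8
edge 8 of 15 (RED): { 0,1,2,3 | 25/8,13/4,7/2,4 } → 49/16
edge 9 of 15 (RED): { 0,1,2,3 | 49/16,25/8,13/4,7/2,4 } → 97/32
edge 10 of 15 (RED): { 0,1,2,3 | 97/32,49/16,25/8,13/4,7/2,4 } → 193/64
edge 11 of 15 (RED): { 0,1,2,3 | 193/64,97/32,49/16,25/8,13/4,7/2,4 } → 385/128
edge 12 of 15 (BLUE): { 0,1,2,3,385/128 | 193/64,97/32,49/16,25/8,13/4,7/2,4 } → 771/256
edge 13 of 15 (BLUE): { 0,1,2,3,385/128,771/256 | 193/64,97/32,49/16,25/8,13/4,7/2,4 } → 1543/512
edge 14 of 15 (BLUE): { 0,1,2,3,385/128,771/256,1543/512 | 193/64,97/32,49/16,25/8,13/4,7/2,4 } → 3087/1024
edge 15 of 15 (BLUE): { 0,1,2,3,385/128,771/256,1543/512,3087/1024 | 193/64,97/32,49/16,25/8,13/4,7/2,4 } → 6175/2048

6175/2048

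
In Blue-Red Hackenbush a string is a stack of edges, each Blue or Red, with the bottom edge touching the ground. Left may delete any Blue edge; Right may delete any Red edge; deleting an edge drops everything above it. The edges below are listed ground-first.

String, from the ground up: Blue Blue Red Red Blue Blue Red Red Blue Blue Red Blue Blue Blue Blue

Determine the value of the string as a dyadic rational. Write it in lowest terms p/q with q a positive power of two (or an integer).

Recurse on prefixes of the 15-edge string Blue Blue Red Red Blue Blue Red Red Blue Blue Red Blue Blue Blue Blue:
1 of 15 · B · max L 0 · min R +∞ => 1
2 of 15 · BB · max L 1 · min R +∞ => 2
3 of 15 · BBR · max L 1 · min R 2 => 3/2
4 of 15 · BBRR · max L 1 · min R 3/2 => 5/4
5 of 15 · BBRRB · max L 5/4 · min R 3/2 => 11/8
6 of 15 · BBRRBB · max L 11/8 · min R 3/2 => 23/16
7 of 15 · BBRRBBR · max L 11/8 · min R 23/16 => 45/32
8 of 15 · BBRRBBRR · max L 11/8 · min R 45/32 => 89/64
9 of 15 · BBRRBBRRB · max L 89/64 · min R 45/32 => 179/128
10 of 15 · BBRRBBRRBB · max L 179/128 · min R 45/32 => 359/256
11 of 15 · BBRRBBRRBBR · max L 179/128 · min R 359/256 => 717/512
12 of 15 · BBRRBBRRBBRB · max L 717/512 · min R 359/256 => 1435/1024
13 of 15 · BBRRBBRRBBRBB · max L 1435/1024 · min R 359/256 => 2871/2048
14 of 15 · BBRRBBRRBBRBBB · max L 2871/2048 · min R 359/256 => 5743/4096
15 of 15 · BBRRBBRRBBRBBBB · max L 5743/4096 · min R 359/256 => 11487/8192

11487/8192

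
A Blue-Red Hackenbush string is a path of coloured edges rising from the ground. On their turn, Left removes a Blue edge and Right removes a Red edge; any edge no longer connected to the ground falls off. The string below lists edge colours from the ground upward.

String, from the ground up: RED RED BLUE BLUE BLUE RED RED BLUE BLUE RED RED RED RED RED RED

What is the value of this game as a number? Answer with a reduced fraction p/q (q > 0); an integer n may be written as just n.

-9855/8192

R: Left { (no moves) }, Right { 0 } — simplest -1
RR: Left { (no moves) }, Right { -1,0 } — simplest -2
RRB: Left { -2 }, Right { -1,0 } — simplest -3/2
RRBB: Left { -2,-3/2 }, Right { -1,0 } — simplest -5/4
RRBBB: Left { -2,-3/2,-5/4 }, Right { -1,0 } — simplest -9/8
RRBBBR: Left { -2,-3/2,-5/4 }, Right { -9/8,-1,0 } — simplest -19/16
RRBBBRR: Left { -2,-3/2,-5/4 }, Right { -19/16,-9/8,-1,0 } — simplest -39/32
RRBBBRRB: Left { -2,-3/2,-5/4,-39/32 }, Right { -19/16,-9/8,-1,0 } — simplest -77/64
RRBBBRRBB: Left { -2,-3/2,-5/4,-39/32,-77/64 }, Right { -19/16,-9/8,-1,0 } — simplest -153/128
RRBBBRRBBR: Left { -2,-3/2,-5/4,-39/32,-77/64 }, Right { -153/128,-19/16,-9/8,-1,0 } — simplest -307/256
RRBBBRRBBRR: Left { -2,-3/2,-5/4,-39/32,-77/64 }, Right { -307/256,-153/128,-19/16,-9/8,-1,0 } — simplest -615/512
RRBBBRRBBRRR: Left { -2,-3/2,-5/4,-39/32,-77/64 }, Right { -615/512,-307/256,-153/128,-19/16,-9/8,-1,0 } — simplest -1231/1024
RRBBBRRBBRRRR: Left { -2,-3/2,-5/4,-39/32,-77/64 }, Right { -1231/1024,-615/512,-307/256,-153/128,-19/16,-9/8,-1,0 } — simplest -2463/2048
RRBBBRRBBRRRRR: Left { -2,-3/2,-5/4,-39/32,-77/64 }, Right { -2463/2048,-1231/1024,-615/512,-307/256,-153/128,-19/16,-9/8,-1,0 } — simplest -4927/4096
RRBBBRRBBRRRRRR: Left { -2,-3/2,-5/4,-39/32,-77/64 }, Right { -4927/4096,-2463/2048,-1231/1024,-615/512,-307/256,-153/128,-19/16,-9/8,-1,0 } — simplest -9855/8192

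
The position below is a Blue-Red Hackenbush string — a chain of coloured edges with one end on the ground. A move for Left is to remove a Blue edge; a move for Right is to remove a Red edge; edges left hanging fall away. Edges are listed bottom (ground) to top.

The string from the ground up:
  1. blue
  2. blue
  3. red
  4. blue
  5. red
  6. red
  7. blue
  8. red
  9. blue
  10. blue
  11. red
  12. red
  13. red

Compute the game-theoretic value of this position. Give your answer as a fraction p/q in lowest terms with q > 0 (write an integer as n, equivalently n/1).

3249/2048

step 1: add blue to get b; options L={ 0 } R={  } — 1
step 2: add blue to get bb; options L={ 0,1 } R={  } — 2
step 3: add red to get bbr; options L={ 0,1 } R={ 2 } — 3/2
step 4: add blue to get bbrb; options L={ 0,1,3/2 } R={ 2 } — 7/4
step 5: add red to get bbrbr; options L={ 0,1,3/2 } R={ 7/4,2 } — 13/8
step 6: add red to get bbrbrr; options L={ 0,1,3/2 } R={ 13/8,7/4,2 } — 25/16
step 7: add blue to get bbrbrrb; options L={ 0,1,3/2,25/16 } R={ 13/8,7/4,2 } — 51/32
step 8: add red to get bbrbrrbr; options L={ 0,1,3/2,25/16 } R={ 51/32,13/8,7/4,2 } — 101/64
step 9: add blue to get bbrbrrbrb; options L={ 0,1,3/2,25/16,101/64 } R={ 51/32,13/8,7/4,2 } — 203/128
step 10: add blue to get bbrbrrbrbb; options L={ 0,1,3/2,25/16,101/64,203/128 } R={ 51/32,13/8,7/4,2 } — 407/256
step 11: add red to get bbrbrrbrbbr; options L={ 0,1,3/2,25/16,101/64,203/128 } R={ 407/256,51/32,13/8,7/4,2 } — 813/512
step 12: add red to get bbrbrrbrbbrr; options L={ 0,1,3/2,25/16,101/64,203/128 } R={ 813/512,407/256,51/32,13/8,7/4,2 } — 1625/1024
step 13: add red to get bbrbrrbrbbrrr; options L={ 0,1,3/2,25/16,101/64,203/128 } R={ 1625/1024,813/512,407/256,51/32,13/8,7/4,2 } — 3249/2048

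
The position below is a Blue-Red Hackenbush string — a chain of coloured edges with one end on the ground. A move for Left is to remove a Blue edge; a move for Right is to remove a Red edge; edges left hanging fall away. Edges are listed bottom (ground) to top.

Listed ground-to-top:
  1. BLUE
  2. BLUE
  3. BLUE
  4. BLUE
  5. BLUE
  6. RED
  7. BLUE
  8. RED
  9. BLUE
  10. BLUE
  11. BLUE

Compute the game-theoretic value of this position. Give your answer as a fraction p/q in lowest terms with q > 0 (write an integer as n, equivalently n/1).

Recurse on prefixes of the 11-edge string BLUE BLUE BLUE BLUE BLUE RED BLUE RED BLUE BLUE BLUE:
edge 1 of 11 (BLUE): { 0 | (no moves) } gives 1
edge 2 of 11 (BLUE): { 0 1 | (no moves) } gives 2
edge 3 of 11 (BLUE): { 0 1 2 | (no moves) } gives 3
edge 4 of 11 (BLUE): { 0 1 2 3 | (no moves) } gives 4
edge 5 of 11 (BLUE): { 0 1 2 3 4 | (no moves) } gives 5
edge 6 of 11 (RED): { 0 1 2 3 4 | 5 } gives 9/2
edge 7 of 11 (BLUE): { 0 1 2 3 4 9/2 | 5 } gives 19/4
edge 8 of 11 (RED): { 0 1 2 3 4 9/2 | 19/4 5 } gives 37/8
edge 9 of 11 (BLUE): { 0 1 2 3 4 9/2 37/8 | 19/4 5 } gives 75/16
edge 10 of 11 (BLUE): { 0 1 2 3 4 9/2 37/8 75/16 | 19/4 5 } gives 151/32
edge 11 of 11 (BLUE): { 0 1 2 3 4 9/2 37/8 75/16 151/32 | 19/4 5 } gives 303/64

303/64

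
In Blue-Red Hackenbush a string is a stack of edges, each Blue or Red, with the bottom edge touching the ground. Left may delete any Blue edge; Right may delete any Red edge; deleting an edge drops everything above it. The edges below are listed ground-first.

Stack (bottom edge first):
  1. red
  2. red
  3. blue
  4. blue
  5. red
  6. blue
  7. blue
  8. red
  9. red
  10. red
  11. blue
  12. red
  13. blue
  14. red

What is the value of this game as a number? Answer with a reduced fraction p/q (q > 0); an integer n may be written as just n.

-5355/4096

Prefix values for red red blue blue red blue blue red red red blue red blue red via {L|R} + simplicity:
edge 1 of 14 (red): { (no moves) | 0 } -> -1
edge 2 of 14 (red): { (no moves) | -1,0 } -> -2
edge 3 of 14 (blue): { -2 | -1,0 } -> -3/2
edge 4 of 14 (blue): { -2,-3/2 | -1,0 } -> -5/4
edge 5 of 14 (red): { -2,-3/2 | -5/4,-1,0 } -> -11/8
edge 6 of 14 (blue): { -2,-3/2,-11/8 | -5/4,-1,0 } -> -21/16
edge 7 of 14 (blue): { -2,-3/2,-11/8,-21/16 | -5/4,-1,0 } -> -41/32
edge 8 of 14 (red): { -2,-3/2,-11/8,-21/16 | -41/32,-5/4,-1,0 } -> -83/64
edge 9 of 14 (red): { -2,-3/2,-11/8,-21/16 | -83/64,-41/32,-5/4,-1,0 } -> -167/128
edge 10 of 14 (red): { -2,-3/2,-11/8,-21/16 | -167/128,-83/64,-41/32,-5/4,-1,0 } -> -335/256
edge 11 of 14 (blue): { -2,-3/2,-11/8,-21/16,-335/256 | -167/128,-83/64,-41/32,-5/4,-1,0 } -> -669/512
edge 12 of 14 (red): { -2,-3/2,-11/8,-21/16,-335/256 | -669/512,-167/128,-83/64,-41/32,-5/4,-1,0 } -> -1339/1024
edge 13 of 14 (blue): { -2,-3/2,-11/8,-21/16,-335/256,-1339/1024 | -669/512,-167/128,-83/64,-41/32,-5/4,-1,0 } -> -2677/2048
edge 14 of 14 (red): { -2,-3/2,-11/8,-21/16,-335/256,-1339/1024 | -2677/2048,-669/512,-167/128,-83/64,-41/32,-5/4,-1,0 } -> -5355/4096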